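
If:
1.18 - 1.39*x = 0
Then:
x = 0.85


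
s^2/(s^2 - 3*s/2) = 2*s/(2*s - 3)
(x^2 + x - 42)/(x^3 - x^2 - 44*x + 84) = 1/(x - 2)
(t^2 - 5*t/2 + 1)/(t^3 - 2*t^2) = (t - 1/2)/t^2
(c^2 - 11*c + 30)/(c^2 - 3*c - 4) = (-c^2 + 11*c - 30)/(-c^2 + 3*c + 4)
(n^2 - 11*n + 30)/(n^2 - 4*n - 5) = (n - 6)/(n + 1)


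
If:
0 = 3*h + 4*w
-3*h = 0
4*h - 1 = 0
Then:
No Solution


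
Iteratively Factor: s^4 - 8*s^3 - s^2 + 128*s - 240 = (s - 4)*(s^3 - 4*s^2 - 17*s + 60) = (s - 4)*(s - 3)*(s^2 - s - 20) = (s - 5)*(s - 4)*(s - 3)*(s + 4)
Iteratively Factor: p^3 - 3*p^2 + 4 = (p - 2)*(p^2 - p - 2) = (p - 2)*(p + 1)*(p - 2)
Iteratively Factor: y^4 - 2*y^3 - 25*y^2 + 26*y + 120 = (y + 2)*(y^3 - 4*y^2 - 17*y + 60) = (y + 2)*(y + 4)*(y^2 - 8*y + 15) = (y - 5)*(y + 2)*(y + 4)*(y - 3)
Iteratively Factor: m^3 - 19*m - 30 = (m - 5)*(m^2 + 5*m + 6) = (m - 5)*(m + 3)*(m + 2)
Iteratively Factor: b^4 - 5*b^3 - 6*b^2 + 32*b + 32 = (b + 1)*(b^3 - 6*b^2 + 32) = (b - 4)*(b + 1)*(b^2 - 2*b - 8) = (b - 4)*(b + 1)*(b + 2)*(b - 4)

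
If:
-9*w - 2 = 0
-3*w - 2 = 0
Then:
No Solution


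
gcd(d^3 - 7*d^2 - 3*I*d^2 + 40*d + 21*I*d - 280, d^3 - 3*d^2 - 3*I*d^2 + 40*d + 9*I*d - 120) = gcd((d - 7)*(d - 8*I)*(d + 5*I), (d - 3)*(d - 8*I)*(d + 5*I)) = d^2 - 3*I*d + 40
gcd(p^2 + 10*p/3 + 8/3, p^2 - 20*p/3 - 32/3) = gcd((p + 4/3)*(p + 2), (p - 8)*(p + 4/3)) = p + 4/3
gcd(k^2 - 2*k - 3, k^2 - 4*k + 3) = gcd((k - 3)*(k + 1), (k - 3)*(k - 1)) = k - 3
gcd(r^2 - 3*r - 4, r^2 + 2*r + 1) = r + 1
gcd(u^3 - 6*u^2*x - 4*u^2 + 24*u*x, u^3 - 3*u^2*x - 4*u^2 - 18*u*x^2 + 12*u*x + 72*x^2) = -u^2 + 6*u*x + 4*u - 24*x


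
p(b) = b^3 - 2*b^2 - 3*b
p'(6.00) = 81.00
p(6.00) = 126.00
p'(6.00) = 81.00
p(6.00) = 126.00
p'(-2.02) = 17.32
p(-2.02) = -10.34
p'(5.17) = 56.51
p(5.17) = 69.22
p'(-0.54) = 0.03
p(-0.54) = 0.88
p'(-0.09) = -2.62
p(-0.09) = 0.25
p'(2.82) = 9.58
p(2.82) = -1.94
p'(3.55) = 20.61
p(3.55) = 8.88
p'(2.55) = 6.31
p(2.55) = -4.07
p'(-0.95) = 3.51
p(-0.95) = 0.19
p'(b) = 3*b^2 - 4*b - 3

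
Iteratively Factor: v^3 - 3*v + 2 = (v + 2)*(v^2 - 2*v + 1) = (v - 1)*(v + 2)*(v - 1)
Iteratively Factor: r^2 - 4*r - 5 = (r - 5)*(r + 1)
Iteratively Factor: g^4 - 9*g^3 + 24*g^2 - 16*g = (g - 4)*(g^3 - 5*g^2 + 4*g) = (g - 4)^2*(g^2 - g) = g*(g - 4)^2*(g - 1)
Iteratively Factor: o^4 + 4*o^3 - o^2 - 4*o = (o)*(o^3 + 4*o^2 - o - 4) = o*(o - 1)*(o^2 + 5*o + 4) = o*(o - 1)*(o + 4)*(o + 1)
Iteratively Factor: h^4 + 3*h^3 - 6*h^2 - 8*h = (h - 2)*(h^3 + 5*h^2 + 4*h) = h*(h - 2)*(h^2 + 5*h + 4) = h*(h - 2)*(h + 1)*(h + 4)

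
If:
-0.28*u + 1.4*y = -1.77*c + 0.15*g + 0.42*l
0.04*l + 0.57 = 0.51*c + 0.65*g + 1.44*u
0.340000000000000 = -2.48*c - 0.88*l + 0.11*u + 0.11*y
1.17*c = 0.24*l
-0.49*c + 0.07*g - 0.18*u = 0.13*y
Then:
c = -0.05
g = 0.40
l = -0.22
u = 0.22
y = 0.08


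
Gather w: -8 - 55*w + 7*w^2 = 7*w^2 - 55*w - 8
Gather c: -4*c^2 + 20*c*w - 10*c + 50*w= -4*c^2 + c*(20*w - 10) + 50*w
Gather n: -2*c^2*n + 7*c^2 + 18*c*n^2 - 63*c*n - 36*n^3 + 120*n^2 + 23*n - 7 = 7*c^2 - 36*n^3 + n^2*(18*c + 120) + n*(-2*c^2 - 63*c + 23) - 7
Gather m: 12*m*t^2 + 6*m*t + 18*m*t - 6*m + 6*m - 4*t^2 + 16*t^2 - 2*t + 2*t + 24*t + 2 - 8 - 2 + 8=m*(12*t^2 + 24*t) + 12*t^2 + 24*t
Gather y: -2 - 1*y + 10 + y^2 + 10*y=y^2 + 9*y + 8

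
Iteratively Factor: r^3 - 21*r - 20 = (r + 4)*(r^2 - 4*r - 5) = (r - 5)*(r + 4)*(r + 1)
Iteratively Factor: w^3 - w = (w)*(w^2 - 1) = w*(w - 1)*(w + 1)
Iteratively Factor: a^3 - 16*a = (a)*(a^2 - 16) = a*(a - 4)*(a + 4)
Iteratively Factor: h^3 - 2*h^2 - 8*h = (h)*(h^2 - 2*h - 8) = h*(h + 2)*(h - 4)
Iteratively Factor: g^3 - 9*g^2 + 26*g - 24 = (g - 4)*(g^2 - 5*g + 6) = (g - 4)*(g - 3)*(g - 2)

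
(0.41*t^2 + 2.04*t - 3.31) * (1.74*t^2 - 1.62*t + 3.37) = 0.7134*t^4 + 2.8854*t^3 - 7.6825*t^2 + 12.237*t - 11.1547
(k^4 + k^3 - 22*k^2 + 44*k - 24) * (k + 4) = k^5 + 5*k^4 - 18*k^3 - 44*k^2 + 152*k - 96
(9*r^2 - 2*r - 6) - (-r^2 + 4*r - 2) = 10*r^2 - 6*r - 4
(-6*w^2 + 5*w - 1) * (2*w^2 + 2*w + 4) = -12*w^4 - 2*w^3 - 16*w^2 + 18*w - 4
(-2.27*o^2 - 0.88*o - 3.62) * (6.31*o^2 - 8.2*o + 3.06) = -14.3237*o^4 + 13.0612*o^3 - 22.5724*o^2 + 26.9912*o - 11.0772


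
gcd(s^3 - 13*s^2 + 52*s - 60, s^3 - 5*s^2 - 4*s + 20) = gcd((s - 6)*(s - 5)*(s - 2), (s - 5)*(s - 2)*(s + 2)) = s^2 - 7*s + 10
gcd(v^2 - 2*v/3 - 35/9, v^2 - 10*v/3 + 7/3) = v - 7/3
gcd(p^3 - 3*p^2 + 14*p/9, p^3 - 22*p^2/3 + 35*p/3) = p^2 - 7*p/3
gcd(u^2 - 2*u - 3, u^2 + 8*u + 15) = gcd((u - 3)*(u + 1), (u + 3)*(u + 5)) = 1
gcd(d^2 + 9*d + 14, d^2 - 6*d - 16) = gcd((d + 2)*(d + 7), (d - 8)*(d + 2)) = d + 2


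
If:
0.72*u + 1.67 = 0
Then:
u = -2.32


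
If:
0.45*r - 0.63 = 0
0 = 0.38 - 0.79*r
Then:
No Solution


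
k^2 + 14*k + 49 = (k + 7)^2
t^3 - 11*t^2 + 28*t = t*(t - 7)*(t - 4)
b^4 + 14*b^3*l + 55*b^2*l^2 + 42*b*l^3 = b*(b + l)*(b + 6*l)*(b + 7*l)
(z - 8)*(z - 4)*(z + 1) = z^3 - 11*z^2 + 20*z + 32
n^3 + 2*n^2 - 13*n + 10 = (n - 2)*(n - 1)*(n + 5)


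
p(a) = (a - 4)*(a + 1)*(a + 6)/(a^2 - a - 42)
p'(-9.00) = 0.91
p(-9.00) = -6.50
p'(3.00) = -0.50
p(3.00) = 1.00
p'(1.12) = 0.31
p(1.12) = 1.04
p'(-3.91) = 0.80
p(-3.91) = -2.11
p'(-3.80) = 0.79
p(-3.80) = -2.02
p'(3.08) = -0.56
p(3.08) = 0.96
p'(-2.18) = 0.72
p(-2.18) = -0.79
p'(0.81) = 0.37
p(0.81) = 0.93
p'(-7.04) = 0.88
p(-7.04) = -4.75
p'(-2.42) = 0.73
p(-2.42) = -0.97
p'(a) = (1 - 2*a)*(a - 4)*(a + 1)*(a + 6)/(a^2 - a - 42)^2 + (a - 4)*(a + 1)/(a^2 - a - 42) + (a - 4)*(a + 6)/(a^2 - a - 42) + (a + 1)*(a + 6)/(a^2 - a - 42)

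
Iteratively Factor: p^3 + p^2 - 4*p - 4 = (p + 1)*(p^2 - 4) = (p + 1)*(p + 2)*(p - 2)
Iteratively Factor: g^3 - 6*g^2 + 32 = (g + 2)*(g^2 - 8*g + 16) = (g - 4)*(g + 2)*(g - 4)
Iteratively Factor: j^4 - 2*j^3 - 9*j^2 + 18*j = (j - 3)*(j^3 + j^2 - 6*j) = (j - 3)*(j - 2)*(j^2 + 3*j) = (j - 3)*(j - 2)*(j + 3)*(j)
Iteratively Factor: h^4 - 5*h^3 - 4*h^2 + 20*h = (h + 2)*(h^3 - 7*h^2 + 10*h) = (h - 2)*(h + 2)*(h^2 - 5*h) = h*(h - 2)*(h + 2)*(h - 5)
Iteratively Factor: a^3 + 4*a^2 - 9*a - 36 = (a + 3)*(a^2 + a - 12) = (a - 3)*(a + 3)*(a + 4)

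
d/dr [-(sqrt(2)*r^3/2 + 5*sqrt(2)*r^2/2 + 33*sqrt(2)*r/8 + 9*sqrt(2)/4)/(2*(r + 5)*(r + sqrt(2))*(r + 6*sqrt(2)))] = (-56*r^4 - 560*r^3 - 30*sqrt(2)*r^3 - 741*sqrt(2)*r^2 - 938*r^2 - 2220*sqrt(2)*r + 504*r - 1764*sqrt(2) + 1260)/(16*(r^6 + 10*r^5 + 14*sqrt(2)*r^5 + 147*r^4 + 140*sqrt(2)*r^4 + 518*sqrt(2)*r^3 + 1220*r^3 + 1680*sqrt(2)*r^2 + 3194*r^2 + 1440*r + 4200*sqrt(2)*r + 3600))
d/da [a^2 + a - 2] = 2*a + 1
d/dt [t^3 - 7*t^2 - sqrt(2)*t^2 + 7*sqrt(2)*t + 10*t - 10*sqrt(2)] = 3*t^2 - 14*t - 2*sqrt(2)*t + 7*sqrt(2) + 10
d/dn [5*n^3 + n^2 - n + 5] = 15*n^2 + 2*n - 1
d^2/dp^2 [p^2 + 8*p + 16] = 2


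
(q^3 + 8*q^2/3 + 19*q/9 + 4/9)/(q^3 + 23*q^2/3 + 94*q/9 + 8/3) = (q + 1)/(q + 6)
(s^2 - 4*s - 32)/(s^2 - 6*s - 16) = (s + 4)/(s + 2)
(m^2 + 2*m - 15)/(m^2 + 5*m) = (m - 3)/m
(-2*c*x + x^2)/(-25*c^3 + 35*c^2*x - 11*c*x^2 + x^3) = x*(2*c - x)/(25*c^3 - 35*c^2*x + 11*c*x^2 - x^3)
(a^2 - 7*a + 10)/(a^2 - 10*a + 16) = (a - 5)/(a - 8)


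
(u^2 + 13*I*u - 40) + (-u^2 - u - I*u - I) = -u + 12*I*u - 40 - I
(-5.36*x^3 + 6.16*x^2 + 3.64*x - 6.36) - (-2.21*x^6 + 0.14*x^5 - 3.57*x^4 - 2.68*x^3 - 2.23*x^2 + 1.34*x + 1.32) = 2.21*x^6 - 0.14*x^5 + 3.57*x^4 - 2.68*x^3 + 8.39*x^2 + 2.3*x - 7.68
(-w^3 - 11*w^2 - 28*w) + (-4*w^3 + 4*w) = -5*w^3 - 11*w^2 - 24*w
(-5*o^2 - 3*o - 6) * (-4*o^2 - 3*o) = 20*o^4 + 27*o^3 + 33*o^2 + 18*o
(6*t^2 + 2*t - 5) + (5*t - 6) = 6*t^2 + 7*t - 11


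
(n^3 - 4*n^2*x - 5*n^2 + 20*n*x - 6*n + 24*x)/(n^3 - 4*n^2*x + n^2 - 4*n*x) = (n - 6)/n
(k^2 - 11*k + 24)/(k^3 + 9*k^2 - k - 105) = (k - 8)/(k^2 + 12*k + 35)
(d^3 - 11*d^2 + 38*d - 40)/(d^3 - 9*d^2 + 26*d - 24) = (d - 5)/(d - 3)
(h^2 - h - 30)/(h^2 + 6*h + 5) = (h - 6)/(h + 1)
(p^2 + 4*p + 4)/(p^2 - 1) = (p^2 + 4*p + 4)/(p^2 - 1)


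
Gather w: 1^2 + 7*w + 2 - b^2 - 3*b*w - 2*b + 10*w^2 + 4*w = -b^2 - 2*b + 10*w^2 + w*(11 - 3*b) + 3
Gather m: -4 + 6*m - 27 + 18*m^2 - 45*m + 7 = 18*m^2 - 39*m - 24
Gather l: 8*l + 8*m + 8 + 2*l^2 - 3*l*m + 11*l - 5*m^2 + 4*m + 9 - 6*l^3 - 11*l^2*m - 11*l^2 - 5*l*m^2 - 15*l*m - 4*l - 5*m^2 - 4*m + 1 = -6*l^3 + l^2*(-11*m - 9) + l*(-5*m^2 - 18*m + 15) - 10*m^2 + 8*m + 18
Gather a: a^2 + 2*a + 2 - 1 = a^2 + 2*a + 1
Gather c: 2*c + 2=2*c + 2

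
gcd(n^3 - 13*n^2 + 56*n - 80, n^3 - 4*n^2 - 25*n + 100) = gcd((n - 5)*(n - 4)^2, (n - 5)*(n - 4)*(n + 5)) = n^2 - 9*n + 20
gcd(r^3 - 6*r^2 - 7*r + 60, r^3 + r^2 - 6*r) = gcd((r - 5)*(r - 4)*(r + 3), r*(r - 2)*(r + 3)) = r + 3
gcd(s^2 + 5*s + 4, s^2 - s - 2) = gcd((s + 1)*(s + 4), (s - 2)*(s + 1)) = s + 1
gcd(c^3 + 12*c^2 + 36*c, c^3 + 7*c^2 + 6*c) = c^2 + 6*c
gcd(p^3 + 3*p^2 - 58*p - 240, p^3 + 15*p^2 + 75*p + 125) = p + 5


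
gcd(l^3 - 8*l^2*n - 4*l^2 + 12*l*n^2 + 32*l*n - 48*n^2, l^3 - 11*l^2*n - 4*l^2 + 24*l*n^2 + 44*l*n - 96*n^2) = l - 4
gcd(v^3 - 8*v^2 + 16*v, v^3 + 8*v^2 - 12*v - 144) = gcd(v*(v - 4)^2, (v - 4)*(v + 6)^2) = v - 4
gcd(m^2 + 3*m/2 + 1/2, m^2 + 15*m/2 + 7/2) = m + 1/2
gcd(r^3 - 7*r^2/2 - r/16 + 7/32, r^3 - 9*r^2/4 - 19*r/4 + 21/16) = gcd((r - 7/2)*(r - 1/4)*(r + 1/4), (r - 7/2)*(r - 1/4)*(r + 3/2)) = r^2 - 15*r/4 + 7/8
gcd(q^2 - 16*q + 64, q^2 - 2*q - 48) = q - 8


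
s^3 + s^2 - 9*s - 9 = (s - 3)*(s + 1)*(s + 3)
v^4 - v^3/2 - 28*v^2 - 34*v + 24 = (v - 6)*(v - 1/2)*(v + 2)*(v + 4)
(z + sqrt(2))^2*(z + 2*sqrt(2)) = z^3 + 4*sqrt(2)*z^2 + 10*z + 4*sqrt(2)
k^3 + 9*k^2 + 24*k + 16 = (k + 1)*(k + 4)^2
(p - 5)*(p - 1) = p^2 - 6*p + 5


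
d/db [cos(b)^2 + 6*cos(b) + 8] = -2*(cos(b) + 3)*sin(b)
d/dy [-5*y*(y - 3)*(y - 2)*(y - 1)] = -20*y^3 + 90*y^2 - 110*y + 30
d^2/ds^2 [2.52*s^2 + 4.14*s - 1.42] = 5.04000000000000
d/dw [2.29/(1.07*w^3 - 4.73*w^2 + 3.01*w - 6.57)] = (-7.3509*w^2 + 21.6634*w - 6.8929)/(1.07*w^3 - 4.73*w^2 + 3.01*w - 6.57)^2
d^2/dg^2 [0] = 0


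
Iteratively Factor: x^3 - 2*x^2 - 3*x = (x - 3)*(x^2 + x) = x*(x - 3)*(x + 1)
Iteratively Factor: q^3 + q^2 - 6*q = (q + 3)*(q^2 - 2*q) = (q - 2)*(q + 3)*(q)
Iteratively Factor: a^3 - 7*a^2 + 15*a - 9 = (a - 3)*(a^2 - 4*a + 3) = (a - 3)*(a - 1)*(a - 3)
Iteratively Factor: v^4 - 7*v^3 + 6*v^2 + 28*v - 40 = (v - 2)*(v^3 - 5*v^2 - 4*v + 20) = (v - 2)^2*(v^2 - 3*v - 10) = (v - 2)^2*(v + 2)*(v - 5)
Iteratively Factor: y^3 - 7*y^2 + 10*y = (y - 2)*(y^2 - 5*y) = y*(y - 2)*(y - 5)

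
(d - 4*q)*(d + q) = d^2 - 3*d*q - 4*q^2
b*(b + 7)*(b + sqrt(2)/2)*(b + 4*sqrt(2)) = b^4 + 9*sqrt(2)*b^3/2 + 7*b^3 + 4*b^2 + 63*sqrt(2)*b^2/2 + 28*b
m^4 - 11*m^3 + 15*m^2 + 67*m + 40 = (m - 8)*(m - 5)*(m + 1)^2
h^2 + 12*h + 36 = (h + 6)^2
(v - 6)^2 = v^2 - 12*v + 36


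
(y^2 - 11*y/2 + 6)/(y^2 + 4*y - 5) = (y^2 - 11*y/2 + 6)/(y^2 + 4*y - 5)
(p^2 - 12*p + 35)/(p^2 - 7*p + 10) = (p - 7)/(p - 2)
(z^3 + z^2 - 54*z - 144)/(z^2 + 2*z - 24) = (z^2 - 5*z - 24)/(z - 4)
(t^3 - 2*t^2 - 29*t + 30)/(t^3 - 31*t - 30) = (t - 1)/(t + 1)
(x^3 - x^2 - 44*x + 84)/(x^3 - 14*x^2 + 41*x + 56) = (x^3 - x^2 - 44*x + 84)/(x^3 - 14*x^2 + 41*x + 56)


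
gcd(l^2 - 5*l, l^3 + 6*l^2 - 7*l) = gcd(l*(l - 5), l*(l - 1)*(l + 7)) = l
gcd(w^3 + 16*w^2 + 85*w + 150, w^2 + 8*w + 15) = w + 5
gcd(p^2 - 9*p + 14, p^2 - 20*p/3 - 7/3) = p - 7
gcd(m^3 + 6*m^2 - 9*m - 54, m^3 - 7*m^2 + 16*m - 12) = m - 3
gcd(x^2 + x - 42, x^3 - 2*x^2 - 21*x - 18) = x - 6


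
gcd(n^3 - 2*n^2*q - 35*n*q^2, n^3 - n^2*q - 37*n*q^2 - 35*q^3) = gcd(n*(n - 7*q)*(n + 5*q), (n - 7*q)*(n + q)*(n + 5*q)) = -n^2 + 2*n*q + 35*q^2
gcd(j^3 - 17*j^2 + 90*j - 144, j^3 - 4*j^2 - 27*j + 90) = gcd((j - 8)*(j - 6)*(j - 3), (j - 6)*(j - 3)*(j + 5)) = j^2 - 9*j + 18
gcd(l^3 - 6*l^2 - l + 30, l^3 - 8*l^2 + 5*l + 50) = l^2 - 3*l - 10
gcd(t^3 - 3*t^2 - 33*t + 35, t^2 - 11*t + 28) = t - 7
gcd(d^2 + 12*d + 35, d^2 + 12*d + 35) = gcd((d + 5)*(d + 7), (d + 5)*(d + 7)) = d^2 + 12*d + 35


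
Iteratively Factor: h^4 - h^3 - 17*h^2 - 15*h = (h + 1)*(h^3 - 2*h^2 - 15*h) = (h + 1)*(h + 3)*(h^2 - 5*h) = h*(h + 1)*(h + 3)*(h - 5)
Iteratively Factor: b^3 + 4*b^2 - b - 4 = (b + 4)*(b^2 - 1) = (b - 1)*(b + 4)*(b + 1)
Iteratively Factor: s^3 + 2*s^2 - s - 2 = (s + 2)*(s^2 - 1) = (s - 1)*(s + 2)*(s + 1)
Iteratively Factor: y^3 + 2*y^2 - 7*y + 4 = (y - 1)*(y^2 + 3*y - 4) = (y - 1)*(y + 4)*(y - 1)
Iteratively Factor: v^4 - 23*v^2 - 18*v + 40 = (v + 4)*(v^3 - 4*v^2 - 7*v + 10) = (v - 1)*(v + 4)*(v^2 - 3*v - 10) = (v - 5)*(v - 1)*(v + 4)*(v + 2)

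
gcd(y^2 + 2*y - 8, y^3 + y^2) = 1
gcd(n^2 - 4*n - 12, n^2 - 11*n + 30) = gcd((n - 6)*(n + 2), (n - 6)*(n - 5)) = n - 6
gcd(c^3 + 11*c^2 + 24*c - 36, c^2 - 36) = c + 6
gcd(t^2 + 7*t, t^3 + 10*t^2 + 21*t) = t^2 + 7*t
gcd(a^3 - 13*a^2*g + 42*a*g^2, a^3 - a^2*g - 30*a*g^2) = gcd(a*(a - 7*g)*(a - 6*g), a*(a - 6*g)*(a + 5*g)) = a^2 - 6*a*g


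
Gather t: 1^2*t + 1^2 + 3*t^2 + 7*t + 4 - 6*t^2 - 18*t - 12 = -3*t^2 - 10*t - 7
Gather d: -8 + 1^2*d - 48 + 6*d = 7*d - 56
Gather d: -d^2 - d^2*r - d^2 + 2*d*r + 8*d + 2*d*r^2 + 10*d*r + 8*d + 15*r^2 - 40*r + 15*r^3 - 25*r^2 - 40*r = d^2*(-r - 2) + d*(2*r^2 + 12*r + 16) + 15*r^3 - 10*r^2 - 80*r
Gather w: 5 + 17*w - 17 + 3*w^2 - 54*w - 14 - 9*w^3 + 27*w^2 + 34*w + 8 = -9*w^3 + 30*w^2 - 3*w - 18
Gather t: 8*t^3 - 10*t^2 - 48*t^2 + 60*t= 8*t^3 - 58*t^2 + 60*t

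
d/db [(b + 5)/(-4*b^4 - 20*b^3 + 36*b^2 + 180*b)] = 3*(b^2 - 3)/(4*b^2*(b^4 - 18*b^2 + 81))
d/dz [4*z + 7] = 4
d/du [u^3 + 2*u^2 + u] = 3*u^2 + 4*u + 1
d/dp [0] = 0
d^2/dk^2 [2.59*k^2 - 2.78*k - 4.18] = 5.18000000000000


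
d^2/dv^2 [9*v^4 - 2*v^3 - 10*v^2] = 108*v^2 - 12*v - 20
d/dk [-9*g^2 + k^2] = 2*k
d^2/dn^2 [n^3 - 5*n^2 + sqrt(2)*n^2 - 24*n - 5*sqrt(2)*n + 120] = 6*n - 10 + 2*sqrt(2)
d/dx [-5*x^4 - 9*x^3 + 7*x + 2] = -20*x^3 - 27*x^2 + 7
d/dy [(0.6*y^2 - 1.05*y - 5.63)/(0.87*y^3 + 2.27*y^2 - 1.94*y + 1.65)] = (-0.522*y^4 + 1.827*y^3 + 15.9138*y^2 + 27.5402*y - 12.6547)/(0.7569*y^6 + 3.9498*y^5 + 1.7773*y^4 - 5.9366*y^3 + 11.2546*y^2 - 6.402*y + 2.7225)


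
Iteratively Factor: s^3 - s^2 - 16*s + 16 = (s - 4)*(s^2 + 3*s - 4) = (s - 4)*(s - 1)*(s + 4)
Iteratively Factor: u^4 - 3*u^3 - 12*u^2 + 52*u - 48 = (u - 3)*(u^3 - 12*u + 16) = (u - 3)*(u - 2)*(u^2 + 2*u - 8) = (u - 3)*(u - 2)^2*(u + 4)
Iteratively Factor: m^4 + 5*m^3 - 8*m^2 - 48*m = (m + 4)*(m^3 + m^2 - 12*m) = (m - 3)*(m + 4)*(m^2 + 4*m) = m*(m - 3)*(m + 4)*(m + 4)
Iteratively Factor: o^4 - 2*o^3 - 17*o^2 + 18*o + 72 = (o - 4)*(o^3 + 2*o^2 - 9*o - 18) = (o - 4)*(o - 3)*(o^2 + 5*o + 6) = (o - 4)*(o - 3)*(o + 2)*(o + 3)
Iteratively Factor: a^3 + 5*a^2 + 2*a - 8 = (a + 2)*(a^2 + 3*a - 4) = (a - 1)*(a + 2)*(a + 4)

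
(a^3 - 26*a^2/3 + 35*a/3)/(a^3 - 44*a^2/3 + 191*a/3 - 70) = a/(a - 6)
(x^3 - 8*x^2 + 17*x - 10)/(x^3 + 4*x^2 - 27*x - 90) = (x^2 - 3*x + 2)/(x^2 + 9*x + 18)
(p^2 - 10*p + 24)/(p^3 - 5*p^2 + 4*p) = (p - 6)/(p*(p - 1))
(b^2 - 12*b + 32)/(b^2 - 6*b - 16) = (b - 4)/(b + 2)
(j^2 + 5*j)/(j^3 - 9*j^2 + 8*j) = (j + 5)/(j^2 - 9*j + 8)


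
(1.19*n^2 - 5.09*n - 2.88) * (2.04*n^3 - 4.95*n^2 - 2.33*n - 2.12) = 2.4276*n^5 - 16.2741*n^4 + 16.5476*n^3 + 23.5929*n^2 + 17.5012*n + 6.1056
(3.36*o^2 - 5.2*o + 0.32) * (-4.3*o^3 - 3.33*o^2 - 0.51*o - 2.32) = -14.448*o^5 + 11.1712*o^4 + 14.2264*o^3 - 6.2088*o^2 + 11.9008*o - 0.7424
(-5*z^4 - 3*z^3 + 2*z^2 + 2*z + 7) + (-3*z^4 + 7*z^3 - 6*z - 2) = -8*z^4 + 4*z^3 + 2*z^2 - 4*z + 5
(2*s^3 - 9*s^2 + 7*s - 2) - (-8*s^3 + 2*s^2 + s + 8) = 10*s^3 - 11*s^2 + 6*s - 10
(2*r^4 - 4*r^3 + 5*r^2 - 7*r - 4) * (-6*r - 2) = -12*r^5 + 20*r^4 - 22*r^3 + 32*r^2 + 38*r + 8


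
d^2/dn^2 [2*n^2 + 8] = 4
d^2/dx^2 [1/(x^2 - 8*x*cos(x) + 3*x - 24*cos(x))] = 2*(-(x^2 - 8*x*cos(x) + 3*x - 24*cos(x))*(4*x*cos(x) + 8*sin(x) + 12*cos(x) + 1) + (8*x*sin(x) + 2*x + 24*sin(x) - 8*cos(x) + 3)^2)/((x + 3)^3*(x - 8*cos(x))^3)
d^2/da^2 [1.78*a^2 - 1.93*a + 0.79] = 3.56000000000000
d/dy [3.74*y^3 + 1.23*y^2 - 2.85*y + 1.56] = 11.22*y^2 + 2.46*y - 2.85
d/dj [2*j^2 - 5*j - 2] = 4*j - 5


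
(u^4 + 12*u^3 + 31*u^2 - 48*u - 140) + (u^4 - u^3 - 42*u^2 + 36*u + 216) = 2*u^4 + 11*u^3 - 11*u^2 - 12*u + 76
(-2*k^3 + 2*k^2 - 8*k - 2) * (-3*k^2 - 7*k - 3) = 6*k^5 + 8*k^4 + 16*k^3 + 56*k^2 + 38*k + 6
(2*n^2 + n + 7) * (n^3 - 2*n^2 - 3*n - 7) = 2*n^5 - 3*n^4 - n^3 - 31*n^2 - 28*n - 49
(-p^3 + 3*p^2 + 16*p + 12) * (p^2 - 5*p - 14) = -p^5 + 8*p^4 + 15*p^3 - 110*p^2 - 284*p - 168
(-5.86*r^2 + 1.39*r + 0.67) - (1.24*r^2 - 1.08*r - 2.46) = -7.1*r^2 + 2.47*r + 3.13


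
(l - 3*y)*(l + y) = l^2 - 2*l*y - 3*y^2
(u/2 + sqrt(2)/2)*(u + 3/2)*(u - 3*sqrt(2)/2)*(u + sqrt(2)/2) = u^4/2 + 3*u^3/4 - 7*u^2/4 - 21*u/8 - 3*sqrt(2)*u/4 - 9*sqrt(2)/8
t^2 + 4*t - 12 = (t - 2)*(t + 6)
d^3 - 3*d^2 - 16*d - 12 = (d - 6)*(d + 1)*(d + 2)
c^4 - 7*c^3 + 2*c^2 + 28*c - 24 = (c - 6)*(c - 2)*(c - 1)*(c + 2)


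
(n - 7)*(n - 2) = n^2 - 9*n + 14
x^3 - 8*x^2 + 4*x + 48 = (x - 6)*(x - 4)*(x + 2)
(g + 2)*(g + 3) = g^2 + 5*g + 6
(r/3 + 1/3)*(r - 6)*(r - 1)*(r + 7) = r^4/3 + r^3/3 - 43*r^2/3 - r/3 + 14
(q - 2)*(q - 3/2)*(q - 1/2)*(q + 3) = q^4 - q^3 - 29*q^2/4 + 51*q/4 - 9/2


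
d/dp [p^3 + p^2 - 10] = p*(3*p + 2)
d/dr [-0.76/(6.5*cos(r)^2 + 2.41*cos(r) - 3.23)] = -(9.88*cos(r) + 1.8316)*sin(r)/(6.5*cos(r)^2 + 2.41*cos(r) - 3.23)^2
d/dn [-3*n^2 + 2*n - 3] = 2 - 6*n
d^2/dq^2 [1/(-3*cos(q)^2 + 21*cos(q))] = ((1 - cos(2*q))^2 + 105*cos(q)/4 + 51*cos(2*q)/2 - 21*cos(3*q)/4 - 153/2)/(3*(cos(q) - 7)^3*cos(q)^3)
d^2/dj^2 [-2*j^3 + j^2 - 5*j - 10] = 2 - 12*j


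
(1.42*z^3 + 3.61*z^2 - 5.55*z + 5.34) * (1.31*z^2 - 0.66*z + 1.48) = 1.8602*z^5 + 3.7919*z^4 - 7.5515*z^3 + 16.0012*z^2 - 11.7384*z + 7.9032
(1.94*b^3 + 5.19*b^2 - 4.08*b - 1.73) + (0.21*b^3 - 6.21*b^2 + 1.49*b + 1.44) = 2.15*b^3 - 1.02*b^2 - 2.59*b - 0.29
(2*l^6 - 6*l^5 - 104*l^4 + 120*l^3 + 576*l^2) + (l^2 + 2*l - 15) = 2*l^6 - 6*l^5 - 104*l^4 + 120*l^3 + 577*l^2 + 2*l - 15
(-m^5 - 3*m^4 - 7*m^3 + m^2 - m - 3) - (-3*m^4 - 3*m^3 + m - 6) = -m^5 - 4*m^3 + m^2 - 2*m + 3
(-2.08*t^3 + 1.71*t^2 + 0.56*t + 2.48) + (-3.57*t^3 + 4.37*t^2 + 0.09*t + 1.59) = -5.65*t^3 + 6.08*t^2 + 0.65*t + 4.07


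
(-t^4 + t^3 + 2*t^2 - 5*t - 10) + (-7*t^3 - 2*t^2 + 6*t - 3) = -t^4 - 6*t^3 + t - 13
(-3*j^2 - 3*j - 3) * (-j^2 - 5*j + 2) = 3*j^4 + 18*j^3 + 12*j^2 + 9*j - 6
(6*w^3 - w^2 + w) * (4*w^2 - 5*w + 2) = 24*w^5 - 34*w^4 + 21*w^3 - 7*w^2 + 2*w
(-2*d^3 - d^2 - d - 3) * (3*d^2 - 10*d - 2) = -6*d^5 + 17*d^4 + 11*d^3 + 3*d^2 + 32*d + 6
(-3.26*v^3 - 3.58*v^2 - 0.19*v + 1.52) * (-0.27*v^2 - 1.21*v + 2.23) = 0.8802*v^5 + 4.9112*v^4 - 2.8867*v^3 - 8.1639*v^2 - 2.2629*v + 3.3896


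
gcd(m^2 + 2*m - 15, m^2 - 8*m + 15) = m - 3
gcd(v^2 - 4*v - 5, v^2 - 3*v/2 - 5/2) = v + 1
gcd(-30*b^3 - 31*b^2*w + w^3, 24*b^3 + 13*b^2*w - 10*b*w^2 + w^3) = b + w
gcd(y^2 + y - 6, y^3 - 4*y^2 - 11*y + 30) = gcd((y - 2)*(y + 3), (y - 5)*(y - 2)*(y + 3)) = y^2 + y - 6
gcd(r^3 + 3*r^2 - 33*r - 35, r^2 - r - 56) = r + 7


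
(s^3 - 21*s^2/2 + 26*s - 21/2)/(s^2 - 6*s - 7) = (2*s^2 - 7*s + 3)/(2*(s + 1))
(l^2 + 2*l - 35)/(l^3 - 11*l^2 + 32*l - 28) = (l^2 + 2*l - 35)/(l^3 - 11*l^2 + 32*l - 28)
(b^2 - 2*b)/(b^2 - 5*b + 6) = b/(b - 3)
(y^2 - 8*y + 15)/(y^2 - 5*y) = (y - 3)/y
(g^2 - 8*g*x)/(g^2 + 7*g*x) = (g - 8*x)/(g + 7*x)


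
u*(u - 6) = u^2 - 6*u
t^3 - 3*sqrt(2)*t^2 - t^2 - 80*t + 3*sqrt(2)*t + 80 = (t - 1)*(t - 8*sqrt(2))*(t + 5*sqrt(2))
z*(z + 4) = z^2 + 4*z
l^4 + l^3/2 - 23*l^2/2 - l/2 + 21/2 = (l - 3)*(l - 1)*(l + 1)*(l + 7/2)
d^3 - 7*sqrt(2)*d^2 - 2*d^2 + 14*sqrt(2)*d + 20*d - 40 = (d - 2)*(d - 5*sqrt(2))*(d - 2*sqrt(2))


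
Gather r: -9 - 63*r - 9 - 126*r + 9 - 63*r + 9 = -252*r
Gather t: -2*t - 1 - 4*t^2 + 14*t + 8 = -4*t^2 + 12*t + 7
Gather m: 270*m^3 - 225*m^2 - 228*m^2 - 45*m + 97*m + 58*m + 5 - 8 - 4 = 270*m^3 - 453*m^2 + 110*m - 7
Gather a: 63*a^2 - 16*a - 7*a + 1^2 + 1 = 63*a^2 - 23*a + 2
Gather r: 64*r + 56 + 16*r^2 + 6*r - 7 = 16*r^2 + 70*r + 49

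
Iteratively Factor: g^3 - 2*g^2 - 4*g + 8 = (g + 2)*(g^2 - 4*g + 4) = (g - 2)*(g + 2)*(g - 2)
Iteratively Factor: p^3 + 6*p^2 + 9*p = (p)*(p^2 + 6*p + 9) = p*(p + 3)*(p + 3)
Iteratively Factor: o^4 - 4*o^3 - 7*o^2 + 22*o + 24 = (o + 1)*(o^3 - 5*o^2 - 2*o + 24) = (o + 1)*(o + 2)*(o^2 - 7*o + 12) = (o - 4)*(o + 1)*(o + 2)*(o - 3)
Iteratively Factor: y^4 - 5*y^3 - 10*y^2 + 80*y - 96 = (y - 3)*(y^3 - 2*y^2 - 16*y + 32) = (y - 3)*(y - 2)*(y^2 - 16) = (y - 3)*(y - 2)*(y + 4)*(y - 4)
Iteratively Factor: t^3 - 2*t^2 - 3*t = (t)*(t^2 - 2*t - 3) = t*(t + 1)*(t - 3)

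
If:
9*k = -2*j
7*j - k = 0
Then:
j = 0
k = 0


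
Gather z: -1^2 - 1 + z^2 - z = z^2 - z - 2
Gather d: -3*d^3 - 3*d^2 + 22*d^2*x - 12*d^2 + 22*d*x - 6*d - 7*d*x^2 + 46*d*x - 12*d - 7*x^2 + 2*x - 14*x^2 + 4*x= -3*d^3 + d^2*(22*x - 15) + d*(-7*x^2 + 68*x - 18) - 21*x^2 + 6*x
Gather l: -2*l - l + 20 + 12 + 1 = 33 - 3*l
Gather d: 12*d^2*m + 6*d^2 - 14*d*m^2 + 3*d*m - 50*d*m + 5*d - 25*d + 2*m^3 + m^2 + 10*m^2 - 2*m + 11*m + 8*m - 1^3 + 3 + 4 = d^2*(12*m + 6) + d*(-14*m^2 - 47*m - 20) + 2*m^3 + 11*m^2 + 17*m + 6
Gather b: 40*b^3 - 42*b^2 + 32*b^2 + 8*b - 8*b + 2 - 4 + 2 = 40*b^3 - 10*b^2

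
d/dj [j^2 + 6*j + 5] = 2*j + 6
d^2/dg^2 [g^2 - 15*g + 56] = 2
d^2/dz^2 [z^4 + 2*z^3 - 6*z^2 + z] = 12*z^2 + 12*z - 12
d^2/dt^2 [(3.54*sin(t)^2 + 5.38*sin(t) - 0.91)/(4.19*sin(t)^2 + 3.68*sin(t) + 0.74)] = (4.26325641456066e-14*sin(t)^6 - 39.8678500000002*sin(t)^5 + 142.8239*sin(t)^4 + 192.9971*sin(t)^3 - 153.77885*sin(t)^2 - 189.7004*sin(t) - 44.4287)/(73.560059*sin(t)^6 + 193.819344*sin(t)^5 + 209.20251*sin(t)^4 + 118.29728*sin(t)^3 + 36.94746*sin(t)^2 + 6.045504*sin(t) + 0.405224)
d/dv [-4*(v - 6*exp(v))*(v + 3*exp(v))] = 12*v*exp(v) - 8*v + 144*exp(2*v) + 12*exp(v)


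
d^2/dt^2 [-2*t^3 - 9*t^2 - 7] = -12*t - 18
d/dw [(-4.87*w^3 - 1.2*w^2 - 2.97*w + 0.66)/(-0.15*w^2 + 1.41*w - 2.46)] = (0.7305*w^4 - 13.7334*w^3 + 33.8031*w^2 + 6.102*w + 6.3756)/(0.0225*w^4 - 0.423*w^3 + 2.7261*w^2 - 6.9372*w + 6.0516)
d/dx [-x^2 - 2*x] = -2*x - 2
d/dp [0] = 0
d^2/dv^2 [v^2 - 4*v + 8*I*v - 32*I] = 2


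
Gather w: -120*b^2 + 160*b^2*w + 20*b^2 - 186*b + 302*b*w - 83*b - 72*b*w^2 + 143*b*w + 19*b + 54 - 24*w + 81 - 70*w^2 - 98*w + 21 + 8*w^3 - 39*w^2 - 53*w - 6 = -100*b^2 - 250*b + 8*w^3 + w^2*(-72*b - 109) + w*(160*b^2 + 445*b - 175) + 150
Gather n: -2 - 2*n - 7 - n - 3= -3*n - 12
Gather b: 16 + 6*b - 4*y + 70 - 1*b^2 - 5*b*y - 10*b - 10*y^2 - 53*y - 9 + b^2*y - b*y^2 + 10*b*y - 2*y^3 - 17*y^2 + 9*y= b^2*(y - 1) + b*(-y^2 + 5*y - 4) - 2*y^3 - 27*y^2 - 48*y + 77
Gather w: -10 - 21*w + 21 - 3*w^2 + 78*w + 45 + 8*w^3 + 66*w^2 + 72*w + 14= 8*w^3 + 63*w^2 + 129*w + 70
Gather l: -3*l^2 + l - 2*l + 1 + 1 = -3*l^2 - l + 2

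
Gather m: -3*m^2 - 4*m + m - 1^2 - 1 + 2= -3*m^2 - 3*m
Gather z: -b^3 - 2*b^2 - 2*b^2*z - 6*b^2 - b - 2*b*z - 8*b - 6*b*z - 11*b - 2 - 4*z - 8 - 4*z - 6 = -b^3 - 8*b^2 - 20*b + z*(-2*b^2 - 8*b - 8) - 16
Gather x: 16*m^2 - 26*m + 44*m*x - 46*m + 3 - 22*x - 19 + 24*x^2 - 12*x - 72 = 16*m^2 - 72*m + 24*x^2 + x*(44*m - 34) - 88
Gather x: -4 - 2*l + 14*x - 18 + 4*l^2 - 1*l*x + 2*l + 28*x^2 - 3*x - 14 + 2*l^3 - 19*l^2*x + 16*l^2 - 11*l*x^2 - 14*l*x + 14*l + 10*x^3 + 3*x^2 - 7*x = 2*l^3 + 20*l^2 + 14*l + 10*x^3 + x^2*(31 - 11*l) + x*(-19*l^2 - 15*l + 4) - 36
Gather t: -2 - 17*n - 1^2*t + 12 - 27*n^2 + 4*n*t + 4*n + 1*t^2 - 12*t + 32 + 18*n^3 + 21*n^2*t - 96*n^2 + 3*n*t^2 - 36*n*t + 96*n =18*n^3 - 123*n^2 + 83*n + t^2*(3*n + 1) + t*(21*n^2 - 32*n - 13) + 42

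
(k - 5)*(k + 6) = k^2 + k - 30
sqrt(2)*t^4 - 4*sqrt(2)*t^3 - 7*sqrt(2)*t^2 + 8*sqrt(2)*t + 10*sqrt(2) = (t - 5)*(t - sqrt(2))*(t + sqrt(2))*(sqrt(2)*t + sqrt(2))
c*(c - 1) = c^2 - c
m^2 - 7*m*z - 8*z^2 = (m - 8*z)*(m + z)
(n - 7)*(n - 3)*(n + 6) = n^3 - 4*n^2 - 39*n + 126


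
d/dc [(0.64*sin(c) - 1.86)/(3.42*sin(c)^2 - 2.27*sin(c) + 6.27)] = (-2.1888*sin(c)^2 + 12.7224*sin(c) - 0.2094)*cos(c)/(11.6964*sin(c)^4 - 15.5268*sin(c)^3 + 48.0397*sin(c)^2 - 28.4658*sin(c) + 39.3129)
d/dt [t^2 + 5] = 2*t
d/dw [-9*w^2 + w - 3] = 1 - 18*w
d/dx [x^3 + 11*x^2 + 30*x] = 3*x^2 + 22*x + 30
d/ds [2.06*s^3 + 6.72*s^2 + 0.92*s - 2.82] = 6.18*s^2 + 13.44*s + 0.92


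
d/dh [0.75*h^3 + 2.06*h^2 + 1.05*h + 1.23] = 2.25*h^2 + 4.12*h + 1.05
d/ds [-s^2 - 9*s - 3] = -2*s - 9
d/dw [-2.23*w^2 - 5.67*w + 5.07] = -4.46*w - 5.67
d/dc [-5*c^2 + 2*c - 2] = 2 - 10*c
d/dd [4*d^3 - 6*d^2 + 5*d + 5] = 12*d^2 - 12*d + 5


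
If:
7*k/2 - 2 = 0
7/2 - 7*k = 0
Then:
No Solution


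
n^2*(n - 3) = n^3 - 3*n^2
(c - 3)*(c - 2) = c^2 - 5*c + 6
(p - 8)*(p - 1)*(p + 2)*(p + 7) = p^4 - 59*p^2 - 54*p + 112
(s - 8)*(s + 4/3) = s^2 - 20*s/3 - 32/3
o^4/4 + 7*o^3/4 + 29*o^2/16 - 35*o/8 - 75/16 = (o/4 + 1/4)*(o - 3/2)*(o + 5/2)*(o + 5)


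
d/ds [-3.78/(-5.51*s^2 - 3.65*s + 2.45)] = (-41.6556*s - 13.797)/(5.51*s^2 + 3.65*s - 2.45)^2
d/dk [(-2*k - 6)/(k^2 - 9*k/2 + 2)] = 4*(2*k^2 + 12*k - 31)/(4*k^4 - 36*k^3 + 97*k^2 - 72*k + 16)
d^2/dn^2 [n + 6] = 0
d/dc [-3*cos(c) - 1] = 3*sin(c)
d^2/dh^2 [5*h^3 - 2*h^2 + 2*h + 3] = 30*h - 4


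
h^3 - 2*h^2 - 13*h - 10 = (h - 5)*(h + 1)*(h + 2)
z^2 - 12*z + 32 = (z - 8)*(z - 4)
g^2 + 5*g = g*(g + 5)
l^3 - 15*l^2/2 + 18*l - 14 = (l - 7/2)*(l - 2)^2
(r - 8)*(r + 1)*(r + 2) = r^3 - 5*r^2 - 22*r - 16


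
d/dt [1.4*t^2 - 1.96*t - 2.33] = 2.8*t - 1.96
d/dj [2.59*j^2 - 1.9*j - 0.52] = 5.18*j - 1.9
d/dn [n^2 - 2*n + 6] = 2*n - 2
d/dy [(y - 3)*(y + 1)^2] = (y + 1)*(3*y - 5)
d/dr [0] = 0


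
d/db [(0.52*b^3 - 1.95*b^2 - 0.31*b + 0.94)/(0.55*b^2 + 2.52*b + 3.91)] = (0.286*b^4 + 2.6208*b^3 + 1.3561*b^2 - 16.283*b - 3.5809)/(0.3025*b^4 + 2.772*b^3 + 10.6514*b^2 + 19.7064*b + 15.2881)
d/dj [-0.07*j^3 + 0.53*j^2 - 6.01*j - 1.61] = -0.21*j^2 + 1.06*j - 6.01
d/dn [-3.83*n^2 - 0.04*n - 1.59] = -7.66*n - 0.04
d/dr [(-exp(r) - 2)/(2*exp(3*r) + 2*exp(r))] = (exp(3*r) + 3*exp(2*r) + 1)/(exp(5*r) + 2*exp(3*r) + exp(r))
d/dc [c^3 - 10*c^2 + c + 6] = 3*c^2 - 20*c + 1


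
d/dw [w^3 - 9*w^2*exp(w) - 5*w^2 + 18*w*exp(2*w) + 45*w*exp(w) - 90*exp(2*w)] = -9*w^2*exp(w) + 3*w^2 + 36*w*exp(2*w) + 27*w*exp(w) - 10*w - 162*exp(2*w) + 45*exp(w)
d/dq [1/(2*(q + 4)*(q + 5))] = (-q - 9/2)/(q^4 + 18*q^3 + 121*q^2 + 360*q + 400)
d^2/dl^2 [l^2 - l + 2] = 2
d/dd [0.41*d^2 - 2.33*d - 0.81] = 0.82*d - 2.33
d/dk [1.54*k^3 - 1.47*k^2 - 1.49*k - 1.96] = 4.62*k^2 - 2.94*k - 1.49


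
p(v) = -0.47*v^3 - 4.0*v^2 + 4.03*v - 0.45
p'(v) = -1.41*v^2 - 8.0*v + 4.03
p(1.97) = -11.63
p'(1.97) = -17.20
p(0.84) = -0.17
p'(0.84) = -3.68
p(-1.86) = -18.76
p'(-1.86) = 14.03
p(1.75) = -8.17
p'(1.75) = -14.29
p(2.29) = -17.84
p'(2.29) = -21.68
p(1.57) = -5.80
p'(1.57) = -12.01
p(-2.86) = -33.70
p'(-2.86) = 15.38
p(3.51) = -55.91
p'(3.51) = -41.42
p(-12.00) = 187.35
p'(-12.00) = -103.01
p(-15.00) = 625.35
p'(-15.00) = -193.22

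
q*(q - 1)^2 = q^3 - 2*q^2 + q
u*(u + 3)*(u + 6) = u^3 + 9*u^2 + 18*u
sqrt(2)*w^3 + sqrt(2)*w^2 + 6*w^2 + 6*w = w*(w + 3*sqrt(2))*(sqrt(2)*w + sqrt(2))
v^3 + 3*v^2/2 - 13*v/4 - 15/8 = (v - 3/2)*(v + 1/2)*(v + 5/2)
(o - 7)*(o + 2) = o^2 - 5*o - 14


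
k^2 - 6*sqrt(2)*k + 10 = (k - 5*sqrt(2))*(k - sqrt(2))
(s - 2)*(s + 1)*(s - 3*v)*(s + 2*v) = s^4 - s^3*v - s^3 - 6*s^2*v^2 + s^2*v - 2*s^2 + 6*s*v^2 + 2*s*v + 12*v^2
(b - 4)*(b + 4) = b^2 - 16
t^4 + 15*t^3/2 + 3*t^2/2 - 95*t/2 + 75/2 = (t - 3/2)*(t - 1)*(t + 5)^2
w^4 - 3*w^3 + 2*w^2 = w^2*(w - 2)*(w - 1)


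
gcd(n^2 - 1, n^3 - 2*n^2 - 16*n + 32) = 1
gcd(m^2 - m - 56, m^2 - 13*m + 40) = m - 8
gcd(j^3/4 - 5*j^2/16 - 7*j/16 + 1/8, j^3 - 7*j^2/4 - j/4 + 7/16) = 1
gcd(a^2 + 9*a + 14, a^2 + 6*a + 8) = a + 2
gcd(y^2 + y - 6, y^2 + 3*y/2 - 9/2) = y + 3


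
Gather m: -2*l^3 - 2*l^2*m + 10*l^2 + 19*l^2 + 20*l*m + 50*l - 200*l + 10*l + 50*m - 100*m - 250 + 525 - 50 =-2*l^3 + 29*l^2 - 140*l + m*(-2*l^2 + 20*l - 50) + 225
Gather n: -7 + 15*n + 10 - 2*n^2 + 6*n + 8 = -2*n^2 + 21*n + 11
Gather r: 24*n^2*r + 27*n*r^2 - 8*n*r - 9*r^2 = r^2*(27*n - 9) + r*(24*n^2 - 8*n)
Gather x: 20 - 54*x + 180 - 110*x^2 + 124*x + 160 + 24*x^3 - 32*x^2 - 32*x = 24*x^3 - 142*x^2 + 38*x + 360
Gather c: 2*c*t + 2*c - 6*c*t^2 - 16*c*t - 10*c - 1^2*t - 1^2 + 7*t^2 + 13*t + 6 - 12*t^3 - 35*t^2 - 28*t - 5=c*(-6*t^2 - 14*t - 8) - 12*t^3 - 28*t^2 - 16*t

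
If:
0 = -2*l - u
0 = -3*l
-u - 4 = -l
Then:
No Solution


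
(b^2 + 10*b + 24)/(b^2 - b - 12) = (b^2 + 10*b + 24)/(b^2 - b - 12)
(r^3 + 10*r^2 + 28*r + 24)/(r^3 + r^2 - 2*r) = (r^2 + 8*r + 12)/(r*(r - 1))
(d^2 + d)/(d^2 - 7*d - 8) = d/(d - 8)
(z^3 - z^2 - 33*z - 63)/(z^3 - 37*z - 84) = (z + 3)/(z + 4)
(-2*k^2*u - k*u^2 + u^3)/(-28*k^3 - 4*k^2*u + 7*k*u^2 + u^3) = u*(k + u)/(14*k^2 + 9*k*u + u^2)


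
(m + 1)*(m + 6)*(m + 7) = m^3 + 14*m^2 + 55*m + 42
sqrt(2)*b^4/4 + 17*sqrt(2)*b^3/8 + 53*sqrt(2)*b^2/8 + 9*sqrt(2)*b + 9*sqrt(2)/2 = (b/2 + 1)*(b + 3/2)*(b + 3)*(sqrt(2)*b/2 + sqrt(2))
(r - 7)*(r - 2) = r^2 - 9*r + 14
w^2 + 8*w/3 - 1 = (w - 1/3)*(w + 3)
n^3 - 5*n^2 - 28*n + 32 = (n - 8)*(n - 1)*(n + 4)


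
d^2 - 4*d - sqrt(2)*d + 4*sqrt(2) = (d - 4)*(d - sqrt(2))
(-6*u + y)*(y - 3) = -6*u*y + 18*u + y^2 - 3*y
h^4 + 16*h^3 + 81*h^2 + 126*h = h*(h + 3)*(h + 6)*(h + 7)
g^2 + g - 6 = (g - 2)*(g + 3)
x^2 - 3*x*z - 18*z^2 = (x - 6*z)*(x + 3*z)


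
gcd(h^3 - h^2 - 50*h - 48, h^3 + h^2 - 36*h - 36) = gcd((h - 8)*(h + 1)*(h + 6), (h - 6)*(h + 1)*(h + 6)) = h^2 + 7*h + 6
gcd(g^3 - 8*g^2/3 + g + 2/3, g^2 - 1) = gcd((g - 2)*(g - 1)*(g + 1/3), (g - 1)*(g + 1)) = g - 1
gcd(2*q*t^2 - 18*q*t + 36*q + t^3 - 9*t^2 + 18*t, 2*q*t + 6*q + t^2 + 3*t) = 2*q + t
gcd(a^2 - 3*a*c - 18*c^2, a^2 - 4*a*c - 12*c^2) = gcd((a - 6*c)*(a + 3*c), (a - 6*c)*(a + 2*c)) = a - 6*c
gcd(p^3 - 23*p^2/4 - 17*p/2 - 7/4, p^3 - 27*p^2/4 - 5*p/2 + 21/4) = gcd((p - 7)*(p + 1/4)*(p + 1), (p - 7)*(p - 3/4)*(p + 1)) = p^2 - 6*p - 7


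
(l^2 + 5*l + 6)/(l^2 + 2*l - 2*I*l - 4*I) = (l + 3)/(l - 2*I)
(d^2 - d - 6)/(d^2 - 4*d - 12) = (d - 3)/(d - 6)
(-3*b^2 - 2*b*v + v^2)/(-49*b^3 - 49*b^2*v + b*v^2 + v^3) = (-3*b + v)/(-49*b^2 + v^2)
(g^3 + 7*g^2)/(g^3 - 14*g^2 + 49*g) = g*(g + 7)/(g^2 - 14*g + 49)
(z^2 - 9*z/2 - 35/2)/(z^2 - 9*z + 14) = (z + 5/2)/(z - 2)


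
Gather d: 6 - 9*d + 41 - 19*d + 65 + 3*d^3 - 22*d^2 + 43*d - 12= 3*d^3 - 22*d^2 + 15*d + 100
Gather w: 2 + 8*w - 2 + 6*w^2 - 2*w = 6*w^2 + 6*w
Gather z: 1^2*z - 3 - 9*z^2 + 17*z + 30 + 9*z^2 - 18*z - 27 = 0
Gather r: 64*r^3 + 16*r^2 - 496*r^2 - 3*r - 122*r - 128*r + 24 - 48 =64*r^3 - 480*r^2 - 253*r - 24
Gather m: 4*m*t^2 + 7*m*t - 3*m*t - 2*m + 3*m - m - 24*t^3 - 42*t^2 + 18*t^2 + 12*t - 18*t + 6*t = m*(4*t^2 + 4*t) - 24*t^3 - 24*t^2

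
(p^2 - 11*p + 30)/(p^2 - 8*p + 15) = (p - 6)/(p - 3)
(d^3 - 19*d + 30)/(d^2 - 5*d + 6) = d + 5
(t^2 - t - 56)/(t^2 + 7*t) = (t - 8)/t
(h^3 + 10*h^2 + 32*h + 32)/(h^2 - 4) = (h^2 + 8*h + 16)/(h - 2)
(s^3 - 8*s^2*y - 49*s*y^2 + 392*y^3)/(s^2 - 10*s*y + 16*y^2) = (-s^2 + 49*y^2)/(-s + 2*y)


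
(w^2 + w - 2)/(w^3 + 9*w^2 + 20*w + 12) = (w - 1)/(w^2 + 7*w + 6)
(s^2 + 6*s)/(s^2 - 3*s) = (s + 6)/(s - 3)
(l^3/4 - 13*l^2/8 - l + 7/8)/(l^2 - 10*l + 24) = (2*l^3 - 13*l^2 - 8*l + 7)/(8*(l^2 - 10*l + 24))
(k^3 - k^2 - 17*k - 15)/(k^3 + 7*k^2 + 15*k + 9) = (k - 5)/(k + 3)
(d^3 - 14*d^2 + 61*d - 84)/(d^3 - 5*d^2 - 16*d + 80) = (d^2 - 10*d + 21)/(d^2 - d - 20)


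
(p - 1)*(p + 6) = p^2 + 5*p - 6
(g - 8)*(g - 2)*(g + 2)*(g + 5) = g^4 - 3*g^3 - 44*g^2 + 12*g + 160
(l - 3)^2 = l^2 - 6*l + 9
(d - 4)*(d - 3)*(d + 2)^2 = d^4 - 3*d^3 - 12*d^2 + 20*d + 48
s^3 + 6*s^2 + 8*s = s*(s + 2)*(s + 4)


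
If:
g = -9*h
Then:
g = -9*h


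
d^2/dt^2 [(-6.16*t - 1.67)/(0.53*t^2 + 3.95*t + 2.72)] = (-(1.06*t + 3.95)*(2.12*t + 7.9)*(6.16*t + 1.67) + (19.5888*t + 50.4342)*(0.53*t^2 + 3.95*t + 2.72))/(0.53*t^2 + 3.95*t + 2.72)^3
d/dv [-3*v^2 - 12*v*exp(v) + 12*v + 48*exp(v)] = -12*v*exp(v) - 6*v + 36*exp(v) + 12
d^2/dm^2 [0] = 0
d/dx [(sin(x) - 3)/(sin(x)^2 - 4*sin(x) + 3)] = -cos(x)/(sin(x) - 1)^2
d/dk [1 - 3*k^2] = -6*k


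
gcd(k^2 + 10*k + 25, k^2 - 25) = k + 5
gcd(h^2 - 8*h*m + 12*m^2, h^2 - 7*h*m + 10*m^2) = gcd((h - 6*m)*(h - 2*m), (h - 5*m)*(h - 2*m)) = h - 2*m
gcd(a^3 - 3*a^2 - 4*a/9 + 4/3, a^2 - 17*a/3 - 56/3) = 1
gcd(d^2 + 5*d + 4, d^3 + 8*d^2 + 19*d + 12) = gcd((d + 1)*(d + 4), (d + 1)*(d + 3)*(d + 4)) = d^2 + 5*d + 4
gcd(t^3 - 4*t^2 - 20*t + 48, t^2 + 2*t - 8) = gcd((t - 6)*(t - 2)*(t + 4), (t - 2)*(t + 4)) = t^2 + 2*t - 8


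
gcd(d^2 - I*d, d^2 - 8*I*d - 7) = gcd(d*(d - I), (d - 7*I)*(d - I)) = d - I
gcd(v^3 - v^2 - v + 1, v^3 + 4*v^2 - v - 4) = v^2 - 1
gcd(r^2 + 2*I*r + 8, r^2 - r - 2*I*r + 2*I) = r - 2*I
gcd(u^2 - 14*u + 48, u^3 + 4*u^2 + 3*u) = 1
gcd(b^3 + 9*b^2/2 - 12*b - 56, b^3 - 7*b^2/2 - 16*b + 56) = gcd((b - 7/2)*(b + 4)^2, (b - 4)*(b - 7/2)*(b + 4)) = b^2 + b/2 - 14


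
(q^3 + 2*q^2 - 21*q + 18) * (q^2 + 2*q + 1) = q^5 + 4*q^4 - 16*q^3 - 22*q^2 + 15*q + 18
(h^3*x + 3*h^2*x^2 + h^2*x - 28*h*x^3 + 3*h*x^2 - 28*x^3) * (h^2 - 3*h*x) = h^5*x + h^4*x - 37*h^3*x^3 + 84*h^2*x^4 - 37*h^2*x^3 + 84*h*x^4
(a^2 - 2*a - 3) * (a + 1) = a^3 - a^2 - 5*a - 3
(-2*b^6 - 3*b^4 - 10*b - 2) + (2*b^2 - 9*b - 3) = -2*b^6 - 3*b^4 + 2*b^2 - 19*b - 5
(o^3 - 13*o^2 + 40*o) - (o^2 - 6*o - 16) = o^3 - 14*o^2 + 46*o + 16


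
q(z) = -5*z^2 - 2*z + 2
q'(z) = -10*z - 2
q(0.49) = -0.18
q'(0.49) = -6.90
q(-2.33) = -20.48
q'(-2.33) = 21.30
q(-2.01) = -14.18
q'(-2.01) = 18.10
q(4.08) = -89.39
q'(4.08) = -42.80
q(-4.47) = -88.96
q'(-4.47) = 42.70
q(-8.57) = -348.08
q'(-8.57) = 83.70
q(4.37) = -102.22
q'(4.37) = -45.70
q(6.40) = -215.60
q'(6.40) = -66.00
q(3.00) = -49.00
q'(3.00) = -32.00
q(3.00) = -49.00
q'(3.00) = -32.00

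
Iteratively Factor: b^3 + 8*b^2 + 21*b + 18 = (b + 2)*(b^2 + 6*b + 9) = (b + 2)*(b + 3)*(b + 3)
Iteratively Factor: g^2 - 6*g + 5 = (g - 5)*(g - 1)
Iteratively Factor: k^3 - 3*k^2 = (k - 3)*(k^2) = k*(k - 3)*(k)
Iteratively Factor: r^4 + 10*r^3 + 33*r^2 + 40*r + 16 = (r + 1)*(r^3 + 9*r^2 + 24*r + 16) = (r + 1)^2*(r^2 + 8*r + 16) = (r + 1)^2*(r + 4)*(r + 4)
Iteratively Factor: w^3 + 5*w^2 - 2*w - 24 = (w + 4)*(w^2 + w - 6) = (w + 3)*(w + 4)*(w - 2)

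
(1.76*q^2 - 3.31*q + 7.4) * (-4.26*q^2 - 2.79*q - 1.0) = -7.4976*q^4 + 9.1902*q^3 - 24.0491*q^2 - 17.336*q - 7.4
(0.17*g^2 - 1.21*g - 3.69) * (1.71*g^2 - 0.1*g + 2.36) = 0.2907*g^4 - 2.0861*g^3 - 5.7877*g^2 - 2.4866*g - 8.7084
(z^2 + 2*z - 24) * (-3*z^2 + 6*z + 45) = -3*z^4 + 129*z^2 - 54*z - 1080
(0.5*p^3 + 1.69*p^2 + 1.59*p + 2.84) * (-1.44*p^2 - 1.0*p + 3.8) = -0.72*p^5 - 2.9336*p^4 - 2.0796*p^3 + 0.7424*p^2 + 3.202*p + 10.792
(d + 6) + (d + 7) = 2*d + 13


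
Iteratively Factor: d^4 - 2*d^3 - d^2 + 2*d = (d - 1)*(d^3 - d^2 - 2*d) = (d - 1)*(d + 1)*(d^2 - 2*d) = (d - 2)*(d - 1)*(d + 1)*(d)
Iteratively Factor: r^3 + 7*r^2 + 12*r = (r + 3)*(r^2 + 4*r) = r*(r + 3)*(r + 4)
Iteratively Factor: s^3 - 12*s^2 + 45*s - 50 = (s - 5)*(s^2 - 7*s + 10) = (s - 5)^2*(s - 2)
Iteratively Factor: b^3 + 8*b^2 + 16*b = (b + 4)*(b^2 + 4*b) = b*(b + 4)*(b + 4)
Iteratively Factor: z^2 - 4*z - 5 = (z - 5)*(z + 1)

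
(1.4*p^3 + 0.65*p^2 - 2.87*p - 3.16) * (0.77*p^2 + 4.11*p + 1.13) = 1.078*p^5 + 6.2545*p^4 + 2.0436*p^3 - 13.4944*p^2 - 16.2307*p - 3.5708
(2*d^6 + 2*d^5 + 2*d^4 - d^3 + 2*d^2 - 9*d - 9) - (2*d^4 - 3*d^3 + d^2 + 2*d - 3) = 2*d^6 + 2*d^5 + 2*d^3 + d^2 - 11*d - 6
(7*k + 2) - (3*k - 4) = 4*k + 6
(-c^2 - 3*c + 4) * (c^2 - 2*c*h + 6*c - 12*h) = -c^4 + 2*c^3*h - 9*c^3 + 18*c^2*h - 14*c^2 + 28*c*h + 24*c - 48*h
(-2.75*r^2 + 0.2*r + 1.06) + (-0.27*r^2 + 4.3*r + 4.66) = -3.02*r^2 + 4.5*r + 5.72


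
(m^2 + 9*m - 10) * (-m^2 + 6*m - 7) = -m^4 - 3*m^3 + 57*m^2 - 123*m + 70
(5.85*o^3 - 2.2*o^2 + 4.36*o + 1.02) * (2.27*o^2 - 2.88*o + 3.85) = 13.2795*o^5 - 21.842*o^4 + 38.7557*o^3 - 18.7114*o^2 + 13.8484*o + 3.927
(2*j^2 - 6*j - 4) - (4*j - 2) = 2*j^2 - 10*j - 2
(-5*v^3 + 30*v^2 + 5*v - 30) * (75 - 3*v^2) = 15*v^5 - 90*v^4 - 390*v^3 + 2340*v^2 + 375*v - 2250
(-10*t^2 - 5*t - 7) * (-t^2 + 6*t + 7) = 10*t^4 - 55*t^3 - 93*t^2 - 77*t - 49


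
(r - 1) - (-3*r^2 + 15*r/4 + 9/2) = 3*r^2 - 11*r/4 - 11/2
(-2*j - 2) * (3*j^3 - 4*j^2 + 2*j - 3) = -6*j^4 + 2*j^3 + 4*j^2 + 2*j + 6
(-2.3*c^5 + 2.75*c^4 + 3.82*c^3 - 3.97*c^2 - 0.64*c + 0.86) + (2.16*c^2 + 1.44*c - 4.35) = -2.3*c^5 + 2.75*c^4 + 3.82*c^3 - 1.81*c^2 + 0.8*c - 3.49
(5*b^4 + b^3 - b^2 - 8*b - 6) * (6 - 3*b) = -15*b^5 + 27*b^4 + 9*b^3 + 18*b^2 - 30*b - 36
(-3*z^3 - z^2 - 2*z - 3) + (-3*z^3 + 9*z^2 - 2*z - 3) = -6*z^3 + 8*z^2 - 4*z - 6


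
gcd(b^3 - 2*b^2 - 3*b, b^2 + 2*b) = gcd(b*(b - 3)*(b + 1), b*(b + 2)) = b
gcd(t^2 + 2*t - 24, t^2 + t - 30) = t + 6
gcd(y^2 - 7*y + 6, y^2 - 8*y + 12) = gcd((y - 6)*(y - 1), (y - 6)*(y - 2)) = y - 6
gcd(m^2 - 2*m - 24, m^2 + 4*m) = m + 4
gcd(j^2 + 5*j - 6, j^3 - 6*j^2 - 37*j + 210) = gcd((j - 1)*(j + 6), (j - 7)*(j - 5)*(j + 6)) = j + 6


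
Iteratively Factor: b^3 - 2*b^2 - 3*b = (b + 1)*(b^2 - 3*b) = (b - 3)*(b + 1)*(b)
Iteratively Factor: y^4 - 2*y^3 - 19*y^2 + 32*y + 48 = (y - 4)*(y^3 + 2*y^2 - 11*y - 12) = (y - 4)*(y + 4)*(y^2 - 2*y - 3) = (y - 4)*(y + 1)*(y + 4)*(y - 3)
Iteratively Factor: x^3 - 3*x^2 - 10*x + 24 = (x + 3)*(x^2 - 6*x + 8) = (x - 2)*(x + 3)*(x - 4)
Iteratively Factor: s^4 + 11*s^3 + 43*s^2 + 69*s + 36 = (s + 3)*(s^3 + 8*s^2 + 19*s + 12) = (s + 3)*(s + 4)*(s^2 + 4*s + 3) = (s + 1)*(s + 3)*(s + 4)*(s + 3)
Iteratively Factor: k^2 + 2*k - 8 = (k - 2)*(k + 4)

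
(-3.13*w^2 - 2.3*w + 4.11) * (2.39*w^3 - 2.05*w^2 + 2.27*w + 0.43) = -7.4807*w^5 + 0.919499999999999*w^4 + 7.4328*w^3 - 14.9924*w^2 + 8.3407*w + 1.7673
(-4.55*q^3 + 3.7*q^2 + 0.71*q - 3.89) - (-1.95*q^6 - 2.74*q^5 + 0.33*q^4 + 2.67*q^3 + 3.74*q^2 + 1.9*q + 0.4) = 1.95*q^6 + 2.74*q^5 - 0.33*q^4 - 7.22*q^3 - 0.04*q^2 - 1.19*q - 4.29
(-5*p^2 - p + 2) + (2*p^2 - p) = -3*p^2 - 2*p + 2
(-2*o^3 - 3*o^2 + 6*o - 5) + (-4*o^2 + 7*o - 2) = -2*o^3 - 7*o^2 + 13*o - 7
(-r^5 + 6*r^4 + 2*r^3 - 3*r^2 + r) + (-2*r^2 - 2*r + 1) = -r^5 + 6*r^4 + 2*r^3 - 5*r^2 - r + 1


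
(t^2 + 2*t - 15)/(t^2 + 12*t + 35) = (t - 3)/(t + 7)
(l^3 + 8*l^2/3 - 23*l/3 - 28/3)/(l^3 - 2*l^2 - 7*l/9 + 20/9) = 3*(3*l^2 + 5*l - 28)/(9*l^2 - 27*l + 20)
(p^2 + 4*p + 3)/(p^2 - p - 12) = (p + 1)/(p - 4)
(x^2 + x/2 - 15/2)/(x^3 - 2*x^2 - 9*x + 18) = (x - 5/2)/(x^2 - 5*x + 6)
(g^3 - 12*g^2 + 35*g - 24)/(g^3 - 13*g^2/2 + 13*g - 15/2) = 2*(g - 8)/(2*g - 5)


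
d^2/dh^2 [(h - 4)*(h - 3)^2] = 6*h - 20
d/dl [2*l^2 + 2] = 4*l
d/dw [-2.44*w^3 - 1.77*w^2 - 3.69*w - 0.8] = -7.32*w^2 - 3.54*w - 3.69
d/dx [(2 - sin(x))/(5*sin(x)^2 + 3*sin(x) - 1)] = 5*(sin(x)^2 - 4*sin(x) - 1)*cos(x)/(5*sin(x)^2 + 3*sin(x) - 1)^2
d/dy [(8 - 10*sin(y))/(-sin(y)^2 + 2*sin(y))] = 2*(-5*cos(y) + 8/tan(y) - 8*cos(y)/sin(y)^2)/(sin(y) - 2)^2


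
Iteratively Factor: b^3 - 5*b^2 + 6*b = (b)*(b^2 - 5*b + 6) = b*(b - 3)*(b - 2)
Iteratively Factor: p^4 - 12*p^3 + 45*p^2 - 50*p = (p)*(p^3 - 12*p^2 + 45*p - 50) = p*(p - 2)*(p^2 - 10*p + 25) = p*(p - 5)*(p - 2)*(p - 5)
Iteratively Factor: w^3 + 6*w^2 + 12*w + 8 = (w + 2)*(w^2 + 4*w + 4) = (w + 2)^2*(w + 2)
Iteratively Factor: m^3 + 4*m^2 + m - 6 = (m - 1)*(m^2 + 5*m + 6) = (m - 1)*(m + 3)*(m + 2)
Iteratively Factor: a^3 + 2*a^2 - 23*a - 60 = (a + 3)*(a^2 - a - 20) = (a - 5)*(a + 3)*(a + 4)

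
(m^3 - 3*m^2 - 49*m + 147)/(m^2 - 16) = (m^3 - 3*m^2 - 49*m + 147)/(m^2 - 16)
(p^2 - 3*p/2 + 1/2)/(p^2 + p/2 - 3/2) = (2*p - 1)/(2*p + 3)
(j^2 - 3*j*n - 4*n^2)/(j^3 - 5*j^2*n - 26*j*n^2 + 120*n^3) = (j + n)/(j^2 - j*n - 30*n^2)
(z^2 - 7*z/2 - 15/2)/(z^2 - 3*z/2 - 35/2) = (2*z + 3)/(2*z + 7)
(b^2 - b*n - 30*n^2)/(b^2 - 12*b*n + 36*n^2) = (b + 5*n)/(b - 6*n)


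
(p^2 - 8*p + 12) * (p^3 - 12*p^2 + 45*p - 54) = p^5 - 20*p^4 + 153*p^3 - 558*p^2 + 972*p - 648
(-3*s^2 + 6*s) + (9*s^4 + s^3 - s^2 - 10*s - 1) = 9*s^4 + s^3 - 4*s^2 - 4*s - 1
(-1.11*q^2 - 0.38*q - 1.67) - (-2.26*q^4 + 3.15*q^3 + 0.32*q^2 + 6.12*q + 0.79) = 2.26*q^4 - 3.15*q^3 - 1.43*q^2 - 6.5*q - 2.46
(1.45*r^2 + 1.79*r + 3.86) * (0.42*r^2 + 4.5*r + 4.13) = 0.609*r^4 + 7.2768*r^3 + 15.6647*r^2 + 24.7627*r + 15.9418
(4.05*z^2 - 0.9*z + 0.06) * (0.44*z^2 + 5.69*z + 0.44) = 1.782*z^4 + 22.6485*z^3 - 3.3126*z^2 - 0.0546*z + 0.0264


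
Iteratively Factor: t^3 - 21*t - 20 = (t + 4)*(t^2 - 4*t - 5) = (t + 1)*(t + 4)*(t - 5)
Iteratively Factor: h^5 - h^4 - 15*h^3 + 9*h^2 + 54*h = (h - 3)*(h^4 + 2*h^3 - 9*h^2 - 18*h) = (h - 3)*(h + 3)*(h^3 - h^2 - 6*h) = (h - 3)*(h + 2)*(h + 3)*(h^2 - 3*h) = h*(h - 3)*(h + 2)*(h + 3)*(h - 3)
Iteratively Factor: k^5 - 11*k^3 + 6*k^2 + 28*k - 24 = (k - 2)*(k^4 + 2*k^3 - 7*k^2 - 8*k + 12) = (k - 2)*(k - 1)*(k^3 + 3*k^2 - 4*k - 12) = (k - 2)^2*(k - 1)*(k^2 + 5*k + 6) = (k - 2)^2*(k - 1)*(k + 2)*(k + 3)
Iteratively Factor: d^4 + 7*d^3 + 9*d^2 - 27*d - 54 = (d - 2)*(d^3 + 9*d^2 + 27*d + 27) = (d - 2)*(d + 3)*(d^2 + 6*d + 9) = (d - 2)*(d + 3)^2*(d + 3)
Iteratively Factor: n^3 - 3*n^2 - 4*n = (n + 1)*(n^2 - 4*n) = n*(n + 1)*(n - 4)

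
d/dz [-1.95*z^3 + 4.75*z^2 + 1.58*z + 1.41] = -5.85*z^2 + 9.5*z + 1.58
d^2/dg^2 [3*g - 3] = 0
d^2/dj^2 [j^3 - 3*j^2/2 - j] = 6*j - 3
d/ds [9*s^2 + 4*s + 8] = 18*s + 4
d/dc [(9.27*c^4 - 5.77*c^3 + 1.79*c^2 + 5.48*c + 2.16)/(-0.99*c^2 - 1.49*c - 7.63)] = (-18.3546*c^5 - 35.7246*c^4 - 265.7258*c^3 + 134.8334*c^2 - 23.0386*c - 38.594)/(0.9801*c^4 + 2.9502*c^3 + 17.3275*c^2 + 22.7374*c + 58.2169)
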